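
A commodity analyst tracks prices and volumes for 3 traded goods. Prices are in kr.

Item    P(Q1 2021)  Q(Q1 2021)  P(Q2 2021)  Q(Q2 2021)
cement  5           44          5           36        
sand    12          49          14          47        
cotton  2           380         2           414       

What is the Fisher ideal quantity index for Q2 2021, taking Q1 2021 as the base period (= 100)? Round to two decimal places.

Laspeyres component (base-period weights):
ΣP(Q1 2021)Q(Q2 2021) = 5×36 + 12×47 + 2×414 = 180 + 564 + 828 = 1572
ΣP(Q1 2021)Q(Q1 2021) = 5×44 + 12×49 + 2×380 = 220 + 588 + 760 = 1568
L = 1572 / 1568 × 100 = 100.2551
Paasche component (current-period weights):
ΣP(Q2 2021)Q(Q2 2021) = 5×36 + 14×47 + 2×414 = 180 + 658 + 828 = 1666
ΣP(Q2 2021)Q(Q1 2021) = 5×44 + 14×49 + 2×380 = 220 + 686 + 760 = 1666
P = 1666 / 1666 × 100 = 100.0000
Fisher = √(L × P) = √(100.2551 × 100.0000) = 100.1275

100.13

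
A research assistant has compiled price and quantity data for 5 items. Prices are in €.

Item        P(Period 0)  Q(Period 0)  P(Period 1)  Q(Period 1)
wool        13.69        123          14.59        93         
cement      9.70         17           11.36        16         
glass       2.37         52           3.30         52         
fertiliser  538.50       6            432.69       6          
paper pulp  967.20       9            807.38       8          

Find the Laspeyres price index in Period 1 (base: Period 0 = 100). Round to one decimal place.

86.4

Laspeyres price index uses base-period quantities as weights.
ΣP(Period 1)·Q(Period 0) = 14.59×123 + 11.36×17 + 3.30×52 + 432.69×6 + 807.38×9 = 1794.57 + 193.12 + 171.6 + 2596.14 + 7266.42 = 12021.85
ΣP(Period 0)·Q(Period 0) = 13.69×123 + 9.70×17 + 2.37×52 + 538.50×6 + 967.20×9 = 1683.87 + 164.9 + 123.24 + 3231 + 8704.8 = 13907.81
Index = 12021.85 / 13907.81 × 100 = 86.4396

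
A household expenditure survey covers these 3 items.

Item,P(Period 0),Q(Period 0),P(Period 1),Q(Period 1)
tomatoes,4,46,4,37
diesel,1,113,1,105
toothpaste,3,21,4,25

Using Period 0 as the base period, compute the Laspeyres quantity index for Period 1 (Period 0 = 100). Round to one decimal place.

91.1

Laspeyres quantity index uses base-period prices as weights.
ΣP(Period 0)·Q(Period 1) = 4×37 + 1×105 + 3×25 = 148 + 105 + 75 = 328
ΣP(Period 0)·Q(Period 0) = 4×46 + 1×113 + 3×21 = 184 + 113 + 63 = 360
Index = 328 / 360 × 100 = 91.1111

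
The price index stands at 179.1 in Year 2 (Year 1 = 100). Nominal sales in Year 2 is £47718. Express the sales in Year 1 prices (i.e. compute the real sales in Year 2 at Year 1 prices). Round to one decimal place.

Real = Nominal ÷ (Index/100) = 47718 ÷ (179.1/100)
     = 47718 ÷ 1.791 = 26643.2161

26643.2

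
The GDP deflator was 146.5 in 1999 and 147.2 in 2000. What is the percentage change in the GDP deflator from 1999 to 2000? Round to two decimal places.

Change = (147.2 − 146.5) / 146.5 × 100
       = 0.7 / 146.5 × 100 = 0.4778%

0.48%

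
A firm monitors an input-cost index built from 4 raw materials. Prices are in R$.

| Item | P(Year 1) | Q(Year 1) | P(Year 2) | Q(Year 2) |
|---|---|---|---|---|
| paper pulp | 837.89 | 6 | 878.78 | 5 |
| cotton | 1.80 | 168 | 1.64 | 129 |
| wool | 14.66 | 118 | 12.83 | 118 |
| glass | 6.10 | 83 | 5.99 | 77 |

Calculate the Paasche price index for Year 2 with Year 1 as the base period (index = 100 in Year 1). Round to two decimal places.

Paasche price index uses current-period quantities as weights.
ΣP(Year 2)·Q(Year 2) = 878.78×5 + 1.64×129 + 12.83×118 + 5.99×77 = 4393.9 + 211.56 + 1513.94 + 461.23 = 6580.63
ΣP(Year 1)·Q(Year 2) = 837.89×5 + 1.80×129 + 14.66×118 + 6.10×77 = 4189.45 + 232.2 + 1729.88 + 469.7 = 6621.23
Index = 6580.63 / 6621.23 × 100 = 99.3868

99.39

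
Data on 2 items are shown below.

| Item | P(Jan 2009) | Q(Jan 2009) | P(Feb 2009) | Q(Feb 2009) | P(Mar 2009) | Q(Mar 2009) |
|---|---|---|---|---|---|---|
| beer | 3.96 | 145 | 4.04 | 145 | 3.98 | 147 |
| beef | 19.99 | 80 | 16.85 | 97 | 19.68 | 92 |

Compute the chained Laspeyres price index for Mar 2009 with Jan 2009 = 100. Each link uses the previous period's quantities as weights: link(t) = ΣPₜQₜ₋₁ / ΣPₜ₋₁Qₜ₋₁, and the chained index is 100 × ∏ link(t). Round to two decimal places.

Link Jan 2009→Feb 2009:
ΣP(Feb 2009)Q(Jan 2009) = 4.04×145 + 16.85×80 = 585.8 + 1348 = 1933.8
ΣP(Jan 2009)Q(Jan 2009) = 3.96×145 + 19.99×80 = 574.2 + 1599.2 = 2173.4
link = 1933.8/2173.4 = 0.889758
Link Feb 2009→Mar 2009:
ΣP(Mar 2009)Q(Feb 2009) = 3.98×145 + 19.68×97 = 577.1 + 1908.96 = 2486.06
ΣP(Feb 2009)Q(Feb 2009) = 4.04×145 + 16.85×97 = 585.8 + 1634.45 = 2220.25
link = 2486.06/2220.25 = 1.119721
Chained index = 100 × 0.889758 × 1.119721 = 99.6280

99.63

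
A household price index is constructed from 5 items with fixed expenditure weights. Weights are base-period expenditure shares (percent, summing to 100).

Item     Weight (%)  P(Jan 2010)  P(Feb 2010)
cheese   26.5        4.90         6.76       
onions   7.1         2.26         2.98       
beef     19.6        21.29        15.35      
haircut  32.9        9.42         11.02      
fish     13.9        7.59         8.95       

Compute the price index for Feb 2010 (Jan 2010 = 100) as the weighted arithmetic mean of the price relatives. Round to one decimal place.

cheese: 26.5 × (6.76/4.90) = 26.5 × 1.379592 = 36.5592
onions: 7.1 × (2.98/2.26) = 7.1 × 1.318584 = 9.3619
beef: 19.6 × (15.35/21.29) = 19.6 × 0.720996 = 14.1315
haircut: 32.9 × (11.02/9.42) = 32.9 × 1.169851 = 38.4881
fish: 13.9 × (8.95/7.59) = 13.9 × 1.179183 = 16.3906
Index = Σ wᵢ·(p₁ᵢ/p₀ᵢ) = 36.5592 + 9.3619 + 14.1315 + 38.4881 + 16.3906 = 114.9314

114.9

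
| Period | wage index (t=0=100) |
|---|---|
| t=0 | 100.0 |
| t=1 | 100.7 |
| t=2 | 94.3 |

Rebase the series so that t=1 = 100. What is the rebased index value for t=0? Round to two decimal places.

Rebased(t=0) = 100.0 / 100.7 × 100 = 99.3049

99.30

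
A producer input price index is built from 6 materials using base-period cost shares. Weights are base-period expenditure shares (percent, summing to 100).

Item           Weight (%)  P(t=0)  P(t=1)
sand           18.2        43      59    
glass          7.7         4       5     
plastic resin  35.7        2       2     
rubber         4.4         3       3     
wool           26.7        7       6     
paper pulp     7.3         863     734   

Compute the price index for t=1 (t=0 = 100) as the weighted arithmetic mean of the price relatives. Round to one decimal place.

103.8

sand: 18.2 × (59/43) = 18.2 × 1.372093 = 24.9721
glass: 7.7 × (5/4) = 7.7 × 1.250000 = 9.6250
plastic resin: 35.7 × (2/2) = 35.7 × 1.000000 = 35.7000
rubber: 4.4 × (3/3) = 4.4 × 1.000000 = 4.4000
wool: 26.7 × (6/7) = 26.7 × 0.857143 = 22.8857
paper pulp: 7.3 × (734/863) = 7.3 × 0.850521 = 6.2088
Index = Σ wᵢ·(p₁ᵢ/p₀ᵢ) = 24.9721 + 9.6250 + 35.7000 + 4.4000 + 22.8857 + 6.2088 = 103.7916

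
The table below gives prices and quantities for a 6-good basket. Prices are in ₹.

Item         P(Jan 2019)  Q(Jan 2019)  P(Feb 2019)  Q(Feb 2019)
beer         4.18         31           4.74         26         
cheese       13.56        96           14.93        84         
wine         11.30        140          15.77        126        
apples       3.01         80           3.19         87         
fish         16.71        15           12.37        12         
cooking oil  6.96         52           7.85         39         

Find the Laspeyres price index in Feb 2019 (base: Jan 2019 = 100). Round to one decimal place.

Laspeyres price index uses base-period quantities as weights.
ΣP(Feb 2019)·Q(Jan 2019) = 4.74×31 + 14.93×96 + 15.77×140 + 3.19×80 + 12.37×15 + 7.85×52 = 146.94 + 1433.28 + 2207.8 + 255.2 + 185.55 + 408.2 = 4636.97
ΣP(Jan 2019)·Q(Jan 2019) = 4.18×31 + 13.56×96 + 11.30×140 + 3.01×80 + 16.71×15 + 6.96×52 = 129.58 + 1301.76 + 1582 + 240.8 + 250.65 + 361.92 = 3866.71
Index = 4636.97 / 3866.71 × 100 = 119.9203

119.9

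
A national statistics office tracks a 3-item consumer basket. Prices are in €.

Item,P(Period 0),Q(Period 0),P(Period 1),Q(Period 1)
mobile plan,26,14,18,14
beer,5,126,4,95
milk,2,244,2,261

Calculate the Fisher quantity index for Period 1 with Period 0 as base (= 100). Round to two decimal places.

Laspeyres component (base-period weights):
ΣP(Period 0)Q(Period 1) = 26×14 + 5×95 + 2×261 = 364 + 475 + 522 = 1361
ΣP(Period 0)Q(Period 0) = 26×14 + 5×126 + 2×244 = 364 + 630 + 488 = 1482
L = 1361 / 1482 × 100 = 91.8354
Paasche component (current-period weights):
ΣP(Period 1)Q(Period 1) = 18×14 + 4×95 + 2×261 = 252 + 380 + 522 = 1154
ΣP(Period 1)Q(Period 0) = 18×14 + 4×126 + 2×244 = 252 + 504 + 488 = 1244
P = 1154 / 1244 × 100 = 92.7653
Fisher = √(L × P) = √(91.8354 × 92.7653) = 92.2991

92.30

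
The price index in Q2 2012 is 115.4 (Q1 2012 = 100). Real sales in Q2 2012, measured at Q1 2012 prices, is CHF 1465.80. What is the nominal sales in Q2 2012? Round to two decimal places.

1691.53

Nominal = Real × (Index/100) = 1465.80 × (115.4/100)
        = 1465.80 × 1.154 = 1691.5332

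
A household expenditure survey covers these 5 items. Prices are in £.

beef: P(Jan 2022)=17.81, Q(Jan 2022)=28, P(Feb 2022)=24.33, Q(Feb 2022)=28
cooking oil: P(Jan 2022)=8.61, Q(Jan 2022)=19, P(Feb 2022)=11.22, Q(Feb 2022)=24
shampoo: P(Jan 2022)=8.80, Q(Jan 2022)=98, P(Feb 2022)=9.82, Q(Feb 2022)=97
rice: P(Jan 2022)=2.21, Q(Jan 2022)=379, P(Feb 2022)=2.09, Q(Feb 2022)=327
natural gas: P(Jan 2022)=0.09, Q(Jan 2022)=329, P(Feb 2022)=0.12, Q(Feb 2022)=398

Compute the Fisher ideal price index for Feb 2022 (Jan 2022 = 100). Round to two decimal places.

Laspeyres component (base-period weights):
ΣP(Feb 2022)Q(Jan 2022) = 24.33×28 + 11.22×19 + 9.82×98 + 2.09×379 + 0.12×329 = 681.24 + 213.18 + 962.36 + 792.11 + 39.48 = 2688.37
ΣP(Jan 2022)Q(Jan 2022) = 17.81×28 + 8.61×19 + 8.80×98 + 2.21×379 + 0.09×329 = 498.68 + 163.59 + 862.4 + 837.59 + 29.61 = 2391.87
L = 2688.37 / 2391.87 × 100 = 112.3962
Paasche component (current-period weights):
ΣP(Feb 2022)Q(Feb 2022) = 24.33×28 + 11.22×24 + 9.82×97 + 2.09×327 + 0.12×398 = 681.24 + 269.28 + 952.54 + 683.43 + 47.76 = 2634.25
ΣP(Jan 2022)Q(Feb 2022) = 17.81×28 + 8.61×24 + 8.80×97 + 2.21×327 + 0.09×398 = 498.68 + 206.64 + 853.6 + 722.67 + 35.82 = 2317.41
P = 2634.25 / 2317.41 × 100 = 113.6722
Fisher = √(L × P) = √(112.3962 × 113.6722) = 113.0324

113.03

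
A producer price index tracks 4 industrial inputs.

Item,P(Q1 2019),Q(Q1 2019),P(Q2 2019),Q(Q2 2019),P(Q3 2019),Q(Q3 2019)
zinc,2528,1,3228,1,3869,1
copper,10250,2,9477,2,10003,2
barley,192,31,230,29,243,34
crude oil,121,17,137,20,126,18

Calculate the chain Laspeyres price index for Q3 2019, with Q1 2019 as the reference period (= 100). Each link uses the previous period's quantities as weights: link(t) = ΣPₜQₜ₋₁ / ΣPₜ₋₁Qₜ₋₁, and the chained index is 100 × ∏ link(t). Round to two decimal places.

Link Q1 2019→Q2 2019:
ΣP(Q2 2019)Q(Q1 2019) = 3228×1 + 9477×2 + 230×31 + 137×17 = 3228 + 18954 + 7130 + 2329 = 31641
ΣP(Q1 2019)Q(Q1 2019) = 2528×1 + 10250×2 + 192×31 + 121×17 = 2528 + 20500 + 5952 + 2057 = 31037
link = 31641/31037 = 1.019461
Link Q2 2019→Q3 2019:
ΣP(Q3 2019)Q(Q2 2019) = 3869×1 + 10003×2 + 243×29 + 126×20 = 3869 + 20006 + 7047 + 2520 = 33442
ΣP(Q2 2019)Q(Q2 2019) = 3228×1 + 9477×2 + 230×29 + 137×20 = 3228 + 18954 + 6670 + 2740 = 31592
link = 33442/31592 = 1.058559
Chained index = 100 × 1.019461 × 1.058559 = 107.9159

107.92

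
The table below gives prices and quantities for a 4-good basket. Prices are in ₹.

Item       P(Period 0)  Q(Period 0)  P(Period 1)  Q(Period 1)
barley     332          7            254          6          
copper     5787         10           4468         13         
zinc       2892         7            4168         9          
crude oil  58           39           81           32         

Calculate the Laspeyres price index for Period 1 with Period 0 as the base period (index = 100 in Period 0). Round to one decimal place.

95.3

Laspeyres price index uses base-period quantities as weights.
ΣP(Period 1)·Q(Period 0) = 254×7 + 4468×10 + 4168×7 + 81×39 = 1778 + 44680 + 29176 + 3159 = 78793
ΣP(Period 0)·Q(Period 0) = 332×7 + 5787×10 + 2892×7 + 58×39 = 2324 + 57870 + 20244 + 2262 = 82700
Index = 78793 / 82700 × 100 = 95.2757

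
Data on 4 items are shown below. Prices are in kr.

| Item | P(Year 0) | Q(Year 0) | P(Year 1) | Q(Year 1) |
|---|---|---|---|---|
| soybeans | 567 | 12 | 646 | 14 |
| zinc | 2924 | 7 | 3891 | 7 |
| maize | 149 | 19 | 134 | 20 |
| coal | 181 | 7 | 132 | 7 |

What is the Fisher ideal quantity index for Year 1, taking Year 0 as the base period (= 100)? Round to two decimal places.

103.90

Laspeyres component (base-period weights):
ΣP(Year 0)Q(Year 1) = 567×14 + 2924×7 + 149×20 + 181×7 = 7938 + 20468 + 2980 + 1267 = 32653
ΣP(Year 0)Q(Year 0) = 567×12 + 2924×7 + 149×19 + 181×7 = 6804 + 20468 + 2831 + 1267 = 31370
L = 32653 / 31370 × 100 = 104.0899
Paasche component (current-period weights):
ΣP(Year 1)Q(Year 1) = 646×14 + 3891×7 + 134×20 + 132×7 = 9044 + 27237 + 2680 + 924 = 39885
ΣP(Year 1)Q(Year 0) = 646×12 + 3891×7 + 134×19 + 132×7 = 7752 + 27237 + 2546 + 924 = 38459
P = 39885 / 38459 × 100 = 103.7078
Fisher = √(L × P) = √(104.0899 × 103.7078) = 103.8987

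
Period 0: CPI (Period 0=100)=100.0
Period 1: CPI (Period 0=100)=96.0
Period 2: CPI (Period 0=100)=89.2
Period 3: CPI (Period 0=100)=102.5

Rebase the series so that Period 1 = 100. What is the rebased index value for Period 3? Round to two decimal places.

Rebased(Period 3) = 102.5 / 96.0 × 100 = 106.7708

106.77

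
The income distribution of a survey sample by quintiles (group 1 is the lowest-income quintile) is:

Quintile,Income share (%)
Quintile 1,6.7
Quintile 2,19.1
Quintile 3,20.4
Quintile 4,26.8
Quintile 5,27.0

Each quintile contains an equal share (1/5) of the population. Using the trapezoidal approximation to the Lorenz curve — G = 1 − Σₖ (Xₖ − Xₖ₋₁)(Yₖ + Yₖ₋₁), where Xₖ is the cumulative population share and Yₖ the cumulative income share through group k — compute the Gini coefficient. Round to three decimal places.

Cumulative income shares Yₖ: 0.0670, 0.2580, 0.4620, 0.7300, 1.0000
Σ (Xₖ−Xₖ₋₁)(Yₖ+Yₖ₋₁) = (1/5)(0.0670+0.0000) + (1/5)(0.2580+0.0670) + (1/5)(0.4620+0.2580) + (1/5)(0.7300+0.4620) + (1/5)(1.0000+0.7300)
  = 0.0134 + 0.0650 + 0.1440 + 0.2384 + 0.3460 = 0.8068
G = 1 − 0.8068 = 0.1932

0.193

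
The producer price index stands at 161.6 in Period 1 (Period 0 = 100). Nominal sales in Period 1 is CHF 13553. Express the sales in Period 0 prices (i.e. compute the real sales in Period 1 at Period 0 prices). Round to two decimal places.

Real = Nominal ÷ (Index/100) = 13553 ÷ (161.6/100)
     = 13553 ÷ 1.616 = 8386.7574

8386.76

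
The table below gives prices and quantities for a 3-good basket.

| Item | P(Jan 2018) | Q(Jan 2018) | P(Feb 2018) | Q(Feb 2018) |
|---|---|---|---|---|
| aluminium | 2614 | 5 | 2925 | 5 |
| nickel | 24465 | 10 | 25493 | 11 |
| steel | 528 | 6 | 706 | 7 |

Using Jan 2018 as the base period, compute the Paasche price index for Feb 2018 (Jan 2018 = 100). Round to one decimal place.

Paasche price index uses current-period quantities as weights.
ΣP(Feb 2018)·Q(Feb 2018) = 2925×5 + 25493×11 + 706×7 = 14625 + 280423 + 4942 = 299990
ΣP(Jan 2018)·Q(Feb 2018) = 2614×5 + 24465×11 + 528×7 = 13070 + 269115 + 3696 = 285881
Index = 299990 / 285881 × 100 = 104.9353

104.9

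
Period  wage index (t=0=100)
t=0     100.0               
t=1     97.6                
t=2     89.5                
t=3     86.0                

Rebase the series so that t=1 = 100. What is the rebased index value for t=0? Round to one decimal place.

102.5

Rebased(t=0) = 100.0 / 97.6 × 100 = 102.4590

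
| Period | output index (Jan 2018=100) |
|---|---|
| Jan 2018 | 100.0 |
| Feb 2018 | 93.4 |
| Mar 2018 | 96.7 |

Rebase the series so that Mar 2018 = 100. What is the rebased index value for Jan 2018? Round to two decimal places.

103.41

Rebased(Jan 2018) = 100.0 / 96.7 × 100 = 103.4126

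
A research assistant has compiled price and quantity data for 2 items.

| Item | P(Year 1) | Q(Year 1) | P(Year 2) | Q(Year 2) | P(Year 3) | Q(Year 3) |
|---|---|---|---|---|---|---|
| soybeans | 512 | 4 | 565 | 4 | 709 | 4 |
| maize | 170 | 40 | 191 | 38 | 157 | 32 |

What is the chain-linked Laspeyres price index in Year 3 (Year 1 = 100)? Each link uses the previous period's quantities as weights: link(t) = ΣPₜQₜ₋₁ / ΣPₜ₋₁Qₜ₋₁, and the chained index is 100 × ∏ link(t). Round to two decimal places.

Link Year 1→Year 2:
ΣP(Year 2)Q(Year 1) = 565×4 + 191×40 = 2260 + 7640 = 9900
ΣP(Year 1)Q(Year 1) = 512×4 + 170×40 = 2048 + 6800 = 8848
link = 9900/8848 = 1.118897
Link Year 2→Year 3:
ΣP(Year 3)Q(Year 2) = 709×4 + 157×38 = 2836 + 5966 = 8802
ΣP(Year 2)Q(Year 2) = 565×4 + 191×38 = 2260 + 7258 = 9518
link = 8802/9518 = 0.924774
Chained index = 100 × 1.118897 × 0.924774 = 103.4727

103.47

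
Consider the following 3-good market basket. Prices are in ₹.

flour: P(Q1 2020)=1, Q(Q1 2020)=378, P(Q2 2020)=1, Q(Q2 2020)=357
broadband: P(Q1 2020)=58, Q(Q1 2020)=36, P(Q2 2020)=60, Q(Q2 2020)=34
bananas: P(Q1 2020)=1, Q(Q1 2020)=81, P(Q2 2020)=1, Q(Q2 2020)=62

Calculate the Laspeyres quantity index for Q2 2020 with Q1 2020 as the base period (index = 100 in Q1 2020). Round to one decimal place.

Laspeyres quantity index uses base-period prices as weights.
ΣP(Q1 2020)·Q(Q2 2020) = 1×357 + 58×34 + 1×62 = 357 + 1972 + 62 = 2391
ΣP(Q1 2020)·Q(Q1 2020) = 1×378 + 58×36 + 1×81 = 378 + 2088 + 81 = 2547
Index = 2391 / 2547 × 100 = 93.8751

93.9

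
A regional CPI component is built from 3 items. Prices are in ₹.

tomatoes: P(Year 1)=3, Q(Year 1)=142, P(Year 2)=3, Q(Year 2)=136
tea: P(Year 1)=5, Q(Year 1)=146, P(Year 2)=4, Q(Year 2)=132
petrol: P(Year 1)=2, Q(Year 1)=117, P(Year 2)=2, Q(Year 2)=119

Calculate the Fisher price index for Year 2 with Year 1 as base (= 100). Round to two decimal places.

89.69

Laspeyres component (base-period weights):
ΣP(Year 2)Q(Year 1) = 3×142 + 4×146 + 2×117 = 426 + 584 + 234 = 1244
ΣP(Year 1)Q(Year 1) = 3×142 + 5×146 + 2×117 = 426 + 730 + 234 = 1390
L = 1244 / 1390 × 100 = 89.4964
Paasche component (current-period weights):
ΣP(Year 2)Q(Year 2) = 3×136 + 4×132 + 2×119 = 408 + 528 + 238 = 1174
ΣP(Year 1)Q(Year 2) = 3×136 + 5×132 + 2×119 = 408 + 660 + 238 = 1306
P = 1174 / 1306 × 100 = 89.8928
Fisher = √(L × P) = √(89.4964 × 89.8928) = 89.6944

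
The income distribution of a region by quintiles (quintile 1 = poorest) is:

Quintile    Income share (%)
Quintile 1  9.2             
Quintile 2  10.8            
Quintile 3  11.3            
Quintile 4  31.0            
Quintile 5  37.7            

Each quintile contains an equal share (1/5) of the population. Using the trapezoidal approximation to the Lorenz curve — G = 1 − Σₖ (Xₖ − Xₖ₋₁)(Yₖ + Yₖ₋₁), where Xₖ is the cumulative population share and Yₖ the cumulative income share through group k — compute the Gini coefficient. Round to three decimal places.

Cumulative income shares Yₖ: 0.0920, 0.2000, 0.3130, 0.6230, 1.0000
Σ (Xₖ−Xₖ₋₁)(Yₖ+Yₖ₋₁) = (1/5)(0.0920+0.0000) + (1/5)(0.2000+0.0920) + (1/5)(0.3130+0.2000) + (1/5)(0.6230+0.3130) + (1/5)(1.0000+0.6230)
  = 0.0184 + 0.0584 + 0.1026 + 0.1872 + 0.3246 = 0.6912
G = 1 − 0.6912 = 0.3088

0.309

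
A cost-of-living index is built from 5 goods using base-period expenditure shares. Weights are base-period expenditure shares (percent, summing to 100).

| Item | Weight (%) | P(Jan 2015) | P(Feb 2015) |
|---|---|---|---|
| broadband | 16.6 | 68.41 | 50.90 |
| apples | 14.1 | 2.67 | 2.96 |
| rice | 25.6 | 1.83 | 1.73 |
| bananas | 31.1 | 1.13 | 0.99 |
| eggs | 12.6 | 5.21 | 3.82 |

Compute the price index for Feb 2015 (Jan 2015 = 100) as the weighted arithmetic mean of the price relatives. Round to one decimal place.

broadband: 16.6 × (50.90/68.41) = 16.6 × 0.744043 = 12.3511
apples: 14.1 × (2.96/2.67) = 14.1 × 1.108614 = 15.6315
rice: 25.6 × (1.73/1.83) = 25.6 × 0.945355 = 24.2011
bananas: 31.1 × (0.99/1.13) = 31.1 × 0.876106 = 27.2469
eggs: 12.6 × (3.82/5.21) = 12.6 × 0.733205 = 9.2384
Index = Σ wᵢ·(p₁ᵢ/p₀ᵢ) = 12.3511 + 15.6315 + 24.2011 + 27.2469 + 9.2384 = 88.6690

88.7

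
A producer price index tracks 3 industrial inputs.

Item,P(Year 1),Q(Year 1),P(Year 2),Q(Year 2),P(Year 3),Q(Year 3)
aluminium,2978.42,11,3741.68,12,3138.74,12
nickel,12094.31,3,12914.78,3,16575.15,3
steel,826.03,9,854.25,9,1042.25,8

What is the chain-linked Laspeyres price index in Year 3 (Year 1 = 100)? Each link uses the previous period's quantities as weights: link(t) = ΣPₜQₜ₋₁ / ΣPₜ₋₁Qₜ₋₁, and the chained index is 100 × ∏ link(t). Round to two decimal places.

121.35

Link Year 1→Year 2:
ΣP(Year 2)Q(Year 1) = 3741.68×11 + 12914.78×3 + 854.25×9 = 41158.48 + 38744.34 + 7688.25 = 87591.07
ΣP(Year 1)Q(Year 1) = 2978.42×11 + 12094.31×3 + 826.03×9 = 32762.62 + 36282.93 + 7434.27 = 76479.82
link = 87591.07/76479.82 = 1.145283
Link Year 2→Year 3:
ΣP(Year 3)Q(Year 2) = 3138.74×12 + 16575.15×3 + 1042.25×9 = 37664.88 + 49725.45 + 9380.25 = 96770.58
ΣP(Year 2)Q(Year 2) = 3741.68×12 + 12914.78×3 + 854.25×9 = 44900.16 + 38744.34 + 7688.25 = 91332.75
link = 96770.58/91332.75 = 1.059539
Chained index = 100 × 1.145283 × 1.059539 = 121.3472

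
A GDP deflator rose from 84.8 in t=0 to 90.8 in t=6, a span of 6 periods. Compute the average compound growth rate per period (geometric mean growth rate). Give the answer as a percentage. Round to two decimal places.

Growth factor = (90.8/84.8)^(1/6) = (1.070755)^(1/6) = 1.011459
Growth rate = 1.011459 − 1 = 0.011459 = 1.1459%

1.15%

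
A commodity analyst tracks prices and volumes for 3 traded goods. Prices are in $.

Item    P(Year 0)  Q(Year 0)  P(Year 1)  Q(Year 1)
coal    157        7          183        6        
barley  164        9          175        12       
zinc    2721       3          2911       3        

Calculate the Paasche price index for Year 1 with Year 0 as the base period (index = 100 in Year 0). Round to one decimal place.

Paasche price index uses current-period quantities as weights.
ΣP(Year 1)·Q(Year 1) = 183×6 + 175×12 + 2911×3 = 1098 + 2100 + 8733 = 11931
ΣP(Year 0)·Q(Year 1) = 157×6 + 164×12 + 2721×3 = 942 + 1968 + 8163 = 11073
Index = 11931 / 11073 × 100 = 107.7486

107.7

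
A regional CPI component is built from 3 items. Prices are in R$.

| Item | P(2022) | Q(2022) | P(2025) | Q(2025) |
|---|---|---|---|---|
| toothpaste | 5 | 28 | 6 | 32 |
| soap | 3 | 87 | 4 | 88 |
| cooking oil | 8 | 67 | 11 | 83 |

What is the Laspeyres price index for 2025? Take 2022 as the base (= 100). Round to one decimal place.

Laspeyres price index uses base-period quantities as weights.
ΣP(2025)·Q(2022) = 6×28 + 4×87 + 11×67 = 168 + 348 + 737 = 1253
ΣP(2022)·Q(2022) = 5×28 + 3×87 + 8×67 = 140 + 261 + 536 = 937
Index = 1253 / 937 × 100 = 133.7247

133.7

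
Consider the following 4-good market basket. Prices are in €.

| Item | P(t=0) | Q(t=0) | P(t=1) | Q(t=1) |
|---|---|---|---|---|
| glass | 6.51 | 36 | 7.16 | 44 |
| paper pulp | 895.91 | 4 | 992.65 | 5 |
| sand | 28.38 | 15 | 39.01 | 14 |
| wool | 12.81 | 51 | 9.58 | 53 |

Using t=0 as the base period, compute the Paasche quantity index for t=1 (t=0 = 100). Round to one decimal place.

119.4

Paasche quantity index uses current-period prices as weights.
ΣP(t=1)·Q(t=1) = 7.16×44 + 992.65×5 + 39.01×14 + 9.58×53 = 315.04 + 4963.25 + 546.14 + 507.74 = 6332.17
ΣP(t=1)·Q(t=0) = 7.16×36 + 992.65×4 + 39.01×15 + 9.58×51 = 257.76 + 3970.6 + 585.15 + 488.58 = 5302.09
Index = 6332.17 / 5302.09 × 100 = 119.4278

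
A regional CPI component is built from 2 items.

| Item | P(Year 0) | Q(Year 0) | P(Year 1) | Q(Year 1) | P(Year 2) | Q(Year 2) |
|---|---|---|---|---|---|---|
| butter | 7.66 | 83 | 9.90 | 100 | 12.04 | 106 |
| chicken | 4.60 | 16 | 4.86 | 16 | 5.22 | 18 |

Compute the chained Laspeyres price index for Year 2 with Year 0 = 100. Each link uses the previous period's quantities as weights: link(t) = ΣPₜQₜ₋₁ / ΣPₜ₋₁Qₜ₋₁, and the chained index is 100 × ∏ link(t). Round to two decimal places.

152.89

Link Year 0→Year 1:
ΣP(Year 1)Q(Year 0) = 9.90×83 + 4.86×16 = 821.7 + 77.76 = 899.46
ΣP(Year 0)Q(Year 0) = 7.66×83 + 4.60×16 = 635.78 + 73.6 = 709.38
link = 899.46/709.38 = 1.267952
Link Year 1→Year 2:
ΣP(Year 2)Q(Year 1) = 12.04×100 + 5.22×16 = 1204 + 83.52 = 1287.52
ΣP(Year 1)Q(Year 1) = 9.90×100 + 4.86×16 = 990 + 77.76 = 1067.76
link = 1287.52/1067.76 = 1.205814
Chained index = 100 × 1.267952 × 1.205814 = 152.8915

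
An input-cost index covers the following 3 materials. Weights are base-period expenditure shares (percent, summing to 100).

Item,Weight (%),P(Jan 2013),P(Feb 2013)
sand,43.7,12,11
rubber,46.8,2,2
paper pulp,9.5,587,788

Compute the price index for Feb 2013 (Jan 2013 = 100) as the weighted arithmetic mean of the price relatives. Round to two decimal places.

sand: 43.7 × (11/12) = 43.7 × 0.916667 = 40.0583
rubber: 46.8 × (2/2) = 46.8 × 1.000000 = 46.8000
paper pulp: 9.5 × (788/587) = 9.5 × 1.342419 = 12.7530
Index = Σ wᵢ·(p₁ᵢ/p₀ᵢ) = 40.0583 + 46.8000 + 12.7530 = 99.6113

99.61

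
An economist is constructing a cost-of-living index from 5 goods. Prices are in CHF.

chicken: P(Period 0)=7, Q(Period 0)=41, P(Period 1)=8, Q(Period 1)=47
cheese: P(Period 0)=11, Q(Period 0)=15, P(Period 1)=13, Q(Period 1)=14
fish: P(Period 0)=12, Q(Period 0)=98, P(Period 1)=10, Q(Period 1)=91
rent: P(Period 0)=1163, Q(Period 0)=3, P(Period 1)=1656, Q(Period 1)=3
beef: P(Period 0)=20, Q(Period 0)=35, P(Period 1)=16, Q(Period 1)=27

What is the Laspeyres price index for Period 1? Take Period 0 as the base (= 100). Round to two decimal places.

120.87

Laspeyres price index uses base-period quantities as weights.
ΣP(Period 1)·Q(Period 0) = 8×41 + 13×15 + 10×98 + 1656×3 + 16×35 = 328 + 195 + 980 + 4968 + 560 = 7031
ΣP(Period 0)·Q(Period 0) = 7×41 + 11×15 + 12×98 + 1163×3 + 20×35 = 287 + 165 + 1176 + 3489 + 700 = 5817
Index = 7031 / 5817 × 100 = 120.8699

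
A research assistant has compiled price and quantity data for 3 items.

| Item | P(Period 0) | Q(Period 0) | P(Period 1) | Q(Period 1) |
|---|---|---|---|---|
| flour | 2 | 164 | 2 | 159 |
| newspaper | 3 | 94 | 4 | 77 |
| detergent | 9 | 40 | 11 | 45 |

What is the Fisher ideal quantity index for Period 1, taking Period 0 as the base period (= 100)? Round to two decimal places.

Laspeyres component (base-period weights):
ΣP(Period 0)Q(Period 1) = 2×159 + 3×77 + 9×45 = 318 + 231 + 405 = 954
ΣP(Period 0)Q(Period 0) = 2×164 + 3×94 + 9×40 = 328 + 282 + 360 = 970
L = 954 / 970 × 100 = 98.3505
Paasche component (current-period weights):
ΣP(Period 1)Q(Period 1) = 2×159 + 4×77 + 11×45 = 318 + 308 + 495 = 1121
ΣP(Period 1)Q(Period 0) = 2×164 + 4×94 + 11×40 = 328 + 376 + 440 = 1144
P = 1121 / 1144 × 100 = 97.9895
Fisher = √(L × P) = √(98.3505 × 97.9895) = 98.1698

98.17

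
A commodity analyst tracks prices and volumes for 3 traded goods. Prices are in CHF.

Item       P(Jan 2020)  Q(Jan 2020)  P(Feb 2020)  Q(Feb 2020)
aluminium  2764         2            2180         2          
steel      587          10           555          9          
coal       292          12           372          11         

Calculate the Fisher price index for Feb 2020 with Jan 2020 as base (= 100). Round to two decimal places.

Laspeyres component (base-period weights):
ΣP(Feb 2020)Q(Jan 2020) = 2180×2 + 555×10 + 372×12 = 4360 + 5550 + 4464 = 14374
ΣP(Jan 2020)Q(Jan 2020) = 2764×2 + 587×10 + 292×12 = 5528 + 5870 + 3504 = 14902
L = 14374 / 14902 × 100 = 96.4569
Paasche component (current-period weights):
ΣP(Feb 2020)Q(Feb 2020) = 2180×2 + 555×9 + 372×11 = 4360 + 4995 + 4092 = 13447
ΣP(Jan 2020)Q(Feb 2020) = 2764×2 + 587×9 + 292×11 = 5528 + 5283 + 3212 = 14023
P = 13447 / 14023 × 100 = 95.8925
Fisher = √(L × P) = √(96.4569 × 95.8925) = 96.1742

96.17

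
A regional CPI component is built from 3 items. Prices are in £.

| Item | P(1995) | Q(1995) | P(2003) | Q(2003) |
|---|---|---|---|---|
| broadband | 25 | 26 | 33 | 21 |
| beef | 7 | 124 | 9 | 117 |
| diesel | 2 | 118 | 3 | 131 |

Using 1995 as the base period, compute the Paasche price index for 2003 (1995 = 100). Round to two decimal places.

Paasche price index uses current-period quantities as weights.
ΣP(2003)·Q(2003) = 33×21 + 9×117 + 3×131 = 693 + 1053 + 393 = 2139
ΣP(1995)·Q(2003) = 25×21 + 7×117 + 2×131 = 525 + 819 + 262 = 1606
Index = 2139 / 1606 × 100 = 133.1880

133.19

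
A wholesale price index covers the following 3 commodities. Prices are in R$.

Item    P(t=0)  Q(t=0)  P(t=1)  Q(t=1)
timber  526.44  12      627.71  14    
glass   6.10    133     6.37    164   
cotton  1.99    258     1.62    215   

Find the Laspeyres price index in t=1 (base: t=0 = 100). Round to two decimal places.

115.12

Laspeyres price index uses base-period quantities as weights.
ΣP(t=1)·Q(t=0) = 627.71×12 + 6.37×133 + 1.62×258 = 7532.52 + 847.21 + 417.96 = 8797.69
ΣP(t=0)·Q(t=0) = 526.44×12 + 6.10×133 + 1.99×258 = 6317.28 + 811.3 + 513.42 = 7642
Index = 8797.69 / 7642 × 100 = 115.1229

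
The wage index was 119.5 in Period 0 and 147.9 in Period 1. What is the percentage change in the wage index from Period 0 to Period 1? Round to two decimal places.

Change = (147.9 − 119.5) / 119.5 × 100
       = 28.4 / 119.5 × 100 = 23.7657%

23.77%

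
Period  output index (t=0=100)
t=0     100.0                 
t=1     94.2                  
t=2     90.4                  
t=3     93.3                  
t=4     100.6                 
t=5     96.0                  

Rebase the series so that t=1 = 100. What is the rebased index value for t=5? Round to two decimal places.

Rebased(t=5) = 96.0 / 94.2 × 100 = 101.9108

101.91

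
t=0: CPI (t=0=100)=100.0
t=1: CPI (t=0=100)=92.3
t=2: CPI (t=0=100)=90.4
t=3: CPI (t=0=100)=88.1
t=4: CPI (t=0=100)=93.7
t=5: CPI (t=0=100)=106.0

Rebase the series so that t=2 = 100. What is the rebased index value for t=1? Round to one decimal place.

102.1

Rebased(t=1) = 92.3 / 90.4 × 100 = 102.1018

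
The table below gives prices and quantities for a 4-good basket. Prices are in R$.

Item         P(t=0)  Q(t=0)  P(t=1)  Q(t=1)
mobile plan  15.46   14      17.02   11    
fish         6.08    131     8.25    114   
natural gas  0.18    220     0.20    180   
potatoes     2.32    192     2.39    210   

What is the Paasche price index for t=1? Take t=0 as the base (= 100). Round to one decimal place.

120.5

Paasche price index uses current-period quantities as weights.
ΣP(t=1)·Q(t=1) = 17.02×11 + 8.25×114 + 0.20×180 + 2.39×210 = 187.22 + 940.5 + 36 + 501.9 = 1665.62
ΣP(t=0)·Q(t=1) = 15.46×11 + 6.08×114 + 0.18×180 + 2.32×210 = 170.06 + 693.12 + 32.4 + 487.2 = 1382.78
Index = 1665.62 / 1382.78 × 100 = 120.4544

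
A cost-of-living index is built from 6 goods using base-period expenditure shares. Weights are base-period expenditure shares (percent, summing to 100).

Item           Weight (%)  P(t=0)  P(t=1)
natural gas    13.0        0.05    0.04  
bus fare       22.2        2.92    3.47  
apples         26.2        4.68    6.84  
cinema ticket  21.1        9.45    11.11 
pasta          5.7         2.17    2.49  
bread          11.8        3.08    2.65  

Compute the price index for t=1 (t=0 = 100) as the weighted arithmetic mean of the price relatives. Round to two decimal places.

116.57

natural gas: 13.0 × (0.04/0.05) = 13.0 × 0.800000 = 10.4000
bus fare: 22.2 × (3.47/2.92) = 22.2 × 1.188356 = 26.3815
apples: 26.2 × (6.84/4.68) = 26.2 × 1.461538 = 38.2923
cinema ticket: 21.1 × (11.11/9.45) = 21.1 × 1.175661 = 24.8065
pasta: 5.7 × (2.49/2.17) = 5.7 × 1.147465 = 6.5406
bread: 11.8 × (2.65/3.08) = 11.8 × 0.860390 = 10.1526
Index = Σ wᵢ·(p₁ᵢ/p₀ᵢ) = 10.4000 + 26.3815 + 38.2923 + 24.8065 + 6.5406 + 10.1526 = 116.5734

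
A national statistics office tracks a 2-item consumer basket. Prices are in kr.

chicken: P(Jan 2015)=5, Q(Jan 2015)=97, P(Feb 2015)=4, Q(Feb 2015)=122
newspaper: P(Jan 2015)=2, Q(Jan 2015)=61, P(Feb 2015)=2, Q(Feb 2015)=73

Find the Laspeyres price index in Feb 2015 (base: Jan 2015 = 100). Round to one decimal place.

Laspeyres price index uses base-period quantities as weights.
ΣP(Feb 2015)·Q(Jan 2015) = 4×97 + 2×61 = 388 + 122 = 510
ΣP(Jan 2015)·Q(Jan 2015) = 5×97 + 2×61 = 485 + 122 = 607
Index = 510 / 607 × 100 = 84.0198

84.0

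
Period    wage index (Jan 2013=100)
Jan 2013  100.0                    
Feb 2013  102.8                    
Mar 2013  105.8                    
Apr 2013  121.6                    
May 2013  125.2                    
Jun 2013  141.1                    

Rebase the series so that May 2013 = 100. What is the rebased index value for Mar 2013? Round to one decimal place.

Rebased(Mar 2013) = 105.8 / 125.2 × 100 = 84.5048

84.5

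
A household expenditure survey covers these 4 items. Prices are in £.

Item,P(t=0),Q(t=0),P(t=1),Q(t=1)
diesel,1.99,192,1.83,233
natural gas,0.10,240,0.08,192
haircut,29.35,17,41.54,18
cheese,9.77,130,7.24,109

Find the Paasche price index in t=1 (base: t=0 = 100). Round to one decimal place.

Paasche price index uses current-period quantities as weights.
ΣP(t=1)·Q(t=1) = 1.83×233 + 0.08×192 + 41.54×18 + 7.24×109 = 426.39 + 15.36 + 747.72 + 789.16 = 1978.63
ΣP(t=0)·Q(t=1) = 1.99×233 + 0.10×192 + 29.35×18 + 9.77×109 = 463.67 + 19.2 + 528.3 + 1064.93 = 2076.1
Index = 1978.63 / 2076.1 × 100 = 95.3051

95.3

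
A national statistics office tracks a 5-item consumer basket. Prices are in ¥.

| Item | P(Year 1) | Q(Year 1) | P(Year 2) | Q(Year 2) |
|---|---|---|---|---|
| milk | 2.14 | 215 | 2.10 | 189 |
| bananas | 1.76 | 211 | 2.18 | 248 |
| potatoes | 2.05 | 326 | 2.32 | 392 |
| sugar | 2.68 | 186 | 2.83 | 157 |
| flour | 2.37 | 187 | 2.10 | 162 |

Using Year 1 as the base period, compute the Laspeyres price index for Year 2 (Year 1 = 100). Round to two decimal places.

Laspeyres price index uses base-period quantities as weights.
ΣP(Year 2)·Q(Year 1) = 2.10×215 + 2.18×211 + 2.32×326 + 2.83×186 + 2.10×187 = 451.5 + 459.98 + 756.32 + 526.38 + 392.7 = 2586.88
ΣP(Year 1)·Q(Year 1) = 2.14×215 + 1.76×211 + 2.05×326 + 2.68×186 + 2.37×187 = 460.1 + 371.36 + 668.3 + 498.48 + 443.19 = 2441.43
Index = 2586.88 / 2441.43 × 100 = 105.9576

105.96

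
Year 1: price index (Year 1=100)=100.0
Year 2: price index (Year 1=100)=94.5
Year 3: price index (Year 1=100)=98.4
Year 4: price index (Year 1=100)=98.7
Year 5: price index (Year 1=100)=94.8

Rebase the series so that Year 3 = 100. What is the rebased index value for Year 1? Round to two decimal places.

101.63

Rebased(Year 1) = 100.0 / 98.4 × 100 = 101.6260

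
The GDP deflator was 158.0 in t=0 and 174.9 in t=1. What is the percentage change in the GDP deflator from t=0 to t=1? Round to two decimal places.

Change = (174.9 − 158.0) / 158.0 × 100
       = 16.9 / 158.0 × 100 = 10.6962%

10.70%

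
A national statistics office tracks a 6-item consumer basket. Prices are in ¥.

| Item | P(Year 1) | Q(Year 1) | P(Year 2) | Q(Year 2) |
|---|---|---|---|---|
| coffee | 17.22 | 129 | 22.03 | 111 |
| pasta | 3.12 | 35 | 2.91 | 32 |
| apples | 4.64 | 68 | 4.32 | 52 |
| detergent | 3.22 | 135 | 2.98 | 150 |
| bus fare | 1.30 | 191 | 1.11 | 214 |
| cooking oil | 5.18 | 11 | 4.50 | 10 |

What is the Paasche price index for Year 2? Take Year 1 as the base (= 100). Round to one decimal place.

113.9

Paasche price index uses current-period quantities as weights.
ΣP(Year 2)·Q(Year 2) = 22.03×111 + 2.91×32 + 4.32×52 + 2.98×150 + 1.11×214 + 4.50×10 = 2445.33 + 93.12 + 224.64 + 447 + 237.54 + 45 = 3492.63
ΣP(Year 1)·Q(Year 2) = 17.22×111 + 3.12×32 + 4.64×52 + 3.22×150 + 1.30×214 + 5.18×10 = 1911.42 + 99.84 + 241.28 + 483 + 278.2 + 51.8 = 3065.54
Index = 3492.63 / 3065.54 × 100 = 113.9320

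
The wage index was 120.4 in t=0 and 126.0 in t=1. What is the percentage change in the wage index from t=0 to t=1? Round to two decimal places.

4.65%

Change = (126.0 − 120.4) / 120.4 × 100
       = 5.6 / 120.4 × 100 = 4.6512%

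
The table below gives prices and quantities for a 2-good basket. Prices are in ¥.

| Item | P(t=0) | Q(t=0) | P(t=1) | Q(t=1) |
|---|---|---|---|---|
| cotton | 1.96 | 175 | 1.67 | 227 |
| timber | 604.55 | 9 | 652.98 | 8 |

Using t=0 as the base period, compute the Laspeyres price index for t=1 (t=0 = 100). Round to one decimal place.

106.7

Laspeyres price index uses base-period quantities as weights.
ΣP(t=1)·Q(t=0) = 1.67×175 + 652.98×9 = 292.25 + 5876.82 = 6169.07
ΣP(t=0)·Q(t=0) = 1.96×175 + 604.55×9 = 343 + 5440.95 = 5783.95
Index = 6169.07 / 5783.95 × 100 = 106.6584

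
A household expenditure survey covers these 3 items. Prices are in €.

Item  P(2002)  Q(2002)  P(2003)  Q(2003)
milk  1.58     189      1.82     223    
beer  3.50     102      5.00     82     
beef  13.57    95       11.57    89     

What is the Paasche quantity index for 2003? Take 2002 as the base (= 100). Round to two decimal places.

94.49

Paasche quantity index uses current-period prices as weights.
ΣP(2003)·Q(2003) = 1.82×223 + 5.00×82 + 11.57×89 = 405.86 + 410 + 1029.73 = 1845.59
ΣP(2003)·Q(2002) = 1.82×189 + 5.00×102 + 11.57×95 = 343.98 + 510 + 1099.15 = 1953.13
Index = 1845.59 / 1953.13 × 100 = 94.4940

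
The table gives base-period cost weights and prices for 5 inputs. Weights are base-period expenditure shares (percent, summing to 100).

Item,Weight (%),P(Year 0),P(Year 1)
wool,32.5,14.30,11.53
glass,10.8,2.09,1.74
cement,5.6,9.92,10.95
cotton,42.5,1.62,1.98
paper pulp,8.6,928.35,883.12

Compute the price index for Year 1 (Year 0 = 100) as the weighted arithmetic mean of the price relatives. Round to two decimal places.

101.50

wool: 32.5 × (11.53/14.30) = 32.5 × 0.806294 = 26.2045
glass: 10.8 × (1.74/2.09) = 10.8 × 0.832536 = 8.9914
cement: 5.6 × (10.95/9.92) = 5.6 × 1.103831 = 6.1815
cotton: 42.5 × (1.98/1.62) = 42.5 × 1.222222 = 51.9444
paper pulp: 8.6 × (883.12/928.35) = 8.6 × 0.951279 = 8.1810
Index = Σ wᵢ·(p₁ᵢ/p₀ᵢ) = 26.2045 + 8.9914 + 6.1815 + 51.9444 + 8.1810 = 101.5028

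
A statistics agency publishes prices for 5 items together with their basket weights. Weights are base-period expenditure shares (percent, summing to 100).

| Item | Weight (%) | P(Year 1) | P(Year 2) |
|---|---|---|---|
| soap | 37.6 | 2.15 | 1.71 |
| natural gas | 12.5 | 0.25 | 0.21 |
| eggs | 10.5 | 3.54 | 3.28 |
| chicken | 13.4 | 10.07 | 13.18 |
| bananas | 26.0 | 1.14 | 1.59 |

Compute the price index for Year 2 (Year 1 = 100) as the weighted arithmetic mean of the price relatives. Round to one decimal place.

103.9

soap: 37.6 × (1.71/2.15) = 37.6 × 0.795349 = 29.9051
natural gas: 12.5 × (0.21/0.25) = 12.5 × 0.840000 = 10.5000
eggs: 10.5 × (3.28/3.54) = 10.5 × 0.926554 = 9.7288
chicken: 13.4 × (13.18/10.07) = 13.4 × 1.308838 = 17.5384
bananas: 26.0 × (1.59/1.14) = 26.0 × 1.394737 = 36.2632
Index = Σ wᵢ·(p₁ᵢ/p₀ᵢ) = 29.9051 + 10.5000 + 9.7288 + 17.5384 + 36.2632 = 103.9355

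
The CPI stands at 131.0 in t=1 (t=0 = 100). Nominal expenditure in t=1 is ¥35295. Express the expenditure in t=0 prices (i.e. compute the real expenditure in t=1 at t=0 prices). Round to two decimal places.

26942.75

Real = Nominal ÷ (Index/100) = 35295 ÷ (131.0/100)
     = 35295 ÷ 1.310 = 26942.7481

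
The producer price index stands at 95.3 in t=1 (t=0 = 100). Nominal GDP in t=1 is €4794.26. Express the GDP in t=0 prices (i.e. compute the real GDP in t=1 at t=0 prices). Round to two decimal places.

5030.70

Real = Nominal ÷ (Index/100) = 4794.26 ÷ (95.3/100)
     = 4794.26 ÷ 0.953 = 5030.7030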